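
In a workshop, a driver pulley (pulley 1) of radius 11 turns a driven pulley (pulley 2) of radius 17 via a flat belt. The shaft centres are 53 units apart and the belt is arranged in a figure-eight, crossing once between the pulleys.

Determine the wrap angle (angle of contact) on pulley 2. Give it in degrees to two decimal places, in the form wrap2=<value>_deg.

crossed belt: β = asin((r1+r2)/C) = asin(28/53) = 31.8908°
wrap1 = wrap2 = π + 2β = 243.7816°

wrap2=243.78_deg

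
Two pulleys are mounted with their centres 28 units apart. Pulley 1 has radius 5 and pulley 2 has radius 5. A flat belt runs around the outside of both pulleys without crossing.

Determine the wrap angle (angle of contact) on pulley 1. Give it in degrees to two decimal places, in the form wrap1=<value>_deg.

open belt: β = asin((r2−r1)/C) = asin(0/28) = 0.0000°
wrap1 = π − 2β = 180.0000°
wrap2 = π + 2β = 180.0000°

wrap1=180.00_deg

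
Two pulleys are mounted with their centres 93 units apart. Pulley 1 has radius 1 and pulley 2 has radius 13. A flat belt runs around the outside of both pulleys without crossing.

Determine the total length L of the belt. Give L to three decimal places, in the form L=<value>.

open belt: β = asin((r2−r1)/C) = asin(12/93) = 7.4137°
wrap1 = π − 2β = 165.1727°
wrap2 = π + 2β = 194.8273°
tangent length = C·cosβ = 92.2226
L = r1·wrap1 + r2·wrap2 + 2·C·cosβ = 1·2.8828 + 13·3.4004 + 2·92.2226 = 231.5328

L=231.533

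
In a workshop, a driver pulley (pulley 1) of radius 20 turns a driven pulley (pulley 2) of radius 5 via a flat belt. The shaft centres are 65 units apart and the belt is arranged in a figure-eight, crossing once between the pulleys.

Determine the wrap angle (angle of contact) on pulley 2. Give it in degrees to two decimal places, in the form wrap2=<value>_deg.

wrap2=225.24_deg

crossed belt: β = asin((r1+r2)/C) = asin(25/65) = 22.6199°
wrap1 = wrap2 = π + 2β = 225.2397°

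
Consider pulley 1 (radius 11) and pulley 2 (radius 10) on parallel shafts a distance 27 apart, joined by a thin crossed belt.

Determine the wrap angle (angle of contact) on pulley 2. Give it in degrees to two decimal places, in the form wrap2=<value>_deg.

crossed belt: β = asin((r1+r2)/C) = asin(21/27) = 51.0576°
wrap1 = wrap2 = π + 2β = 282.1151°

wrap2=282.12_deg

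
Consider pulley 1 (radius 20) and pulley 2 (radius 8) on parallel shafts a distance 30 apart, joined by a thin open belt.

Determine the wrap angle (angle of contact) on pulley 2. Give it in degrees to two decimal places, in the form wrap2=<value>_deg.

wrap2=132.84_deg

open belt: β = asin((r2−r1)/C) = asin(-12/30) = -23.5782°
wrap1 = π − 2β = 227.1564°
wrap2 = π + 2β = 132.8436°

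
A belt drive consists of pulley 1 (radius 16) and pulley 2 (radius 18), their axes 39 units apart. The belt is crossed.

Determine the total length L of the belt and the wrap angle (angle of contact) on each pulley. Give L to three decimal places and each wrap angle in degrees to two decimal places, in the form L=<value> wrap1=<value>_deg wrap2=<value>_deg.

crossed belt: β = asin((r1+r2)/C) = asin(34/39) = 60.6679°
wrap1 = wrap2 = π + 2β = 301.3358°
tangent length = C·cosβ = 19.1050
L = (r1+r2)·wrap + 2·C·cosβ = 34·5.2593 + 2·19.1050 = 217.0262

L=217.026 wrap1=301.34_deg wrap2=301.34_deg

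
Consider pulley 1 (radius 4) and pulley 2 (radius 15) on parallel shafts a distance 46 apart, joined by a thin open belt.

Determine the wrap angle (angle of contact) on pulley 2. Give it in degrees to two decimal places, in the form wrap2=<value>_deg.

wrap2=207.67_deg

open belt: β = asin((r2−r1)/C) = asin(11/46) = 13.8352°
wrap1 = π − 2β = 152.3296°
wrap2 = π + 2β = 207.6704°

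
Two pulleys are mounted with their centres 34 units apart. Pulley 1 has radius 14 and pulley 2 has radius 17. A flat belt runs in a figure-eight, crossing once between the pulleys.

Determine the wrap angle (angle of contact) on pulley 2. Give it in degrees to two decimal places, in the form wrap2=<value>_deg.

wrap2=311.50_deg

crossed belt: β = asin((r1+r2)/C) = asin(31/34) = 65.7504°
wrap1 = wrap2 = π + 2β = 311.5007°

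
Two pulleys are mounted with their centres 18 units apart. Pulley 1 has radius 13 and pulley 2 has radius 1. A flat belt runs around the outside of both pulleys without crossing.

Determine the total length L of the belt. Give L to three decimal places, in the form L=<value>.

L=88.329

open belt: β = asin((r2−r1)/C) = asin(-12/18) = -41.8103°
wrap1 = π − 2β = 263.6206°
wrap2 = π + 2β = 96.3794°
tangent length = C·cosβ = 13.4164
L = r1·wrap1 + r2·wrap2 + 2·C·cosβ = 13·4.6010 + 1·1.6821 + 2·13.4164 = 88.3286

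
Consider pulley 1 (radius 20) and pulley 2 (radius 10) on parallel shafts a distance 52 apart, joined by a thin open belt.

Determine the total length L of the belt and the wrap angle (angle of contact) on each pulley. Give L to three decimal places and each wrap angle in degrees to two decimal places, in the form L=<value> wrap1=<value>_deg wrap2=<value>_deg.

open belt: β = asin((r2−r1)/C) = asin(-10/52) = -11.0875°
wrap1 = π − 2β = 202.1750°
wrap2 = π + 2β = 157.8250°
tangent length = C·cosβ = 51.0294
L = r1·wrap1 + r2·wrap2 + 2·C·cosβ = 20·3.5286 + 10·2.7546 + 2·51.0294 = 200.1769

L=200.177 wrap1=202.17_deg wrap2=157.83_deg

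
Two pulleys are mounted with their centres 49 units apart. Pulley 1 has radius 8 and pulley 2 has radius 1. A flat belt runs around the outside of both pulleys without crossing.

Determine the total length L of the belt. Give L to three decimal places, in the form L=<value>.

L=127.276

open belt: β = asin((r2−r1)/C) = asin(-7/49) = -8.2132°
wrap1 = π − 2β = 196.4264°
wrap2 = π + 2β = 163.5736°
tangent length = C·cosβ = 48.4974
L = r1·wrap1 + r2·wrap2 + 2·C·cosβ = 8·3.4283 + 1·2.8549 + 2·48.4974 = 127.2760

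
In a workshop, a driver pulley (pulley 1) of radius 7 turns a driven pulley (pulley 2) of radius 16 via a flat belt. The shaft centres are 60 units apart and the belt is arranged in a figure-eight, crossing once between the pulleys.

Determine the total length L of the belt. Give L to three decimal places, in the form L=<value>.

L=201.186

crossed belt: β = asin((r1+r2)/C) = asin(23/60) = 22.5403°
wrap1 = wrap2 = π + 2β = 225.0806°
tangent length = C·cosβ = 55.4166
L = (r1+r2)·wrap + 2·C·cosβ = 23·3.9284 + 2·55.4166 = 201.1864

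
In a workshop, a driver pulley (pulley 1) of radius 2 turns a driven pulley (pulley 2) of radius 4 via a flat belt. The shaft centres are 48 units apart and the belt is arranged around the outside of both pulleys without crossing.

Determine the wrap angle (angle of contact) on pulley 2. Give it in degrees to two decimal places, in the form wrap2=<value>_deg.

wrap2=184.78_deg

open belt: β = asin((r2−r1)/C) = asin(2/48) = 2.3880°
wrap1 = π − 2β = 175.2240°
wrap2 = π + 2β = 184.7760°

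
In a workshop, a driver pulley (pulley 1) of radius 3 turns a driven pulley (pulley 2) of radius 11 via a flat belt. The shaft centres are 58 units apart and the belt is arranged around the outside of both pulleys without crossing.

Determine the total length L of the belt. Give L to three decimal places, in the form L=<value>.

L=161.088

open belt: β = asin((r2−r1)/C) = asin(8/58) = 7.9281°
wrap1 = π − 2β = 164.1437°
wrap2 = π + 2β = 195.8563°
tangent length = C·cosβ = 57.4456
L = r1·wrap1 + r2·wrap2 + 2·C·cosβ = 3·2.8648 + 11·3.4183 + 2·57.4456 = 161.0875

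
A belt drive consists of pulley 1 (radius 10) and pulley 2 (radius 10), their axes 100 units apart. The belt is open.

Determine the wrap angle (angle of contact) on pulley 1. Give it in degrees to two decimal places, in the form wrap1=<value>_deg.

wrap1=180.00_deg

open belt: β = asin((r2−r1)/C) = asin(0/100) = 0.0000°
wrap1 = π − 2β = 180.0000°
wrap2 = π + 2β = 180.0000°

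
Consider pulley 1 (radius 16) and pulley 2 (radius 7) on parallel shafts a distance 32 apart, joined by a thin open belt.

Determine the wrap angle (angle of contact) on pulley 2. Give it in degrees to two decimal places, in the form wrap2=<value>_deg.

open belt: β = asin((r2−r1)/C) = asin(-9/32) = -16.3348°
wrap1 = π − 2β = 212.6696°
wrap2 = π + 2β = 147.3304°

wrap2=147.33_deg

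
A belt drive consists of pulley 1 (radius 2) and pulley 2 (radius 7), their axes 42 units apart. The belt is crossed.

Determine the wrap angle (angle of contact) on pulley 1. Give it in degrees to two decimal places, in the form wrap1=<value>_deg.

wrap1=204.75_deg

crossed belt: β = asin((r1+r2)/C) = asin(9/42) = 12.3736°
wrap1 = wrap2 = π + 2β = 204.7473°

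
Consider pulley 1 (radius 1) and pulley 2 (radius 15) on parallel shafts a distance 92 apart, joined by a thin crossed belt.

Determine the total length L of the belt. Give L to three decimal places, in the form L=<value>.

crossed belt: β = asin((r1+r2)/C) = asin(16/92) = 10.0154°
wrap1 = wrap2 = π + 2β = 200.0308°
tangent length = C·cosβ = 90.5980
L = (r1+r2)·wrap + 2·C·cosβ = 16·3.4912 + 2·90.5980 = 237.0552

L=237.055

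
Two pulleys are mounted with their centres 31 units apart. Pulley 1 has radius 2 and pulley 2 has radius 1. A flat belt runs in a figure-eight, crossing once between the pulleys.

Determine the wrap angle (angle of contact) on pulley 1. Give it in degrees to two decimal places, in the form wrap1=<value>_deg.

wrap1=191.11_deg

crossed belt: β = asin((r1+r2)/C) = asin(3/31) = 5.5534°
wrap1 = wrap2 = π + 2β = 191.1069°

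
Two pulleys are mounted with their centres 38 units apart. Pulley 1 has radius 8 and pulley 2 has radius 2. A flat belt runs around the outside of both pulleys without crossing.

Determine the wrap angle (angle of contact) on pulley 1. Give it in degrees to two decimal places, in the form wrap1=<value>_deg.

wrap1=198.17_deg

open belt: β = asin((r2−r1)/C) = asin(-6/38) = -9.0847°
wrap1 = π − 2β = 198.1694°
wrap2 = π + 2β = 161.8306°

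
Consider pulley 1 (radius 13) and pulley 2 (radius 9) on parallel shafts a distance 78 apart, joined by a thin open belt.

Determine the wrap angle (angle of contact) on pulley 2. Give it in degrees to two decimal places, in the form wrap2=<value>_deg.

wrap2=174.12_deg

open belt: β = asin((r2−r1)/C) = asin(-4/78) = -2.9395°
wrap1 = π − 2β = 185.8791°
wrap2 = π + 2β = 174.1209°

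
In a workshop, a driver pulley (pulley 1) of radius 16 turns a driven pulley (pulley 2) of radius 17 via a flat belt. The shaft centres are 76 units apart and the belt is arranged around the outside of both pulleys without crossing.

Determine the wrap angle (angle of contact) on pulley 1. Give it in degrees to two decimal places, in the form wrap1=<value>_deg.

wrap1=178.49_deg

open belt: β = asin((r2−r1)/C) = asin(1/76) = 0.7539°
wrap1 = π − 2β = 178.4922°
wrap2 = π + 2β = 181.5078°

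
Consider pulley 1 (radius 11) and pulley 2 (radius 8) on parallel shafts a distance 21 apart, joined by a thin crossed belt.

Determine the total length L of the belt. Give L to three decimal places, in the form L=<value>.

crossed belt: β = asin((r1+r2)/C) = asin(19/21) = 64.7912°
wrap1 = wrap2 = π + 2β = 309.5825°
tangent length = C·cosβ = 8.9443
L = (r1+r2)·wrap + 2·C·cosβ = 19·5.4032 + 2·8.9443 = 120.5500

L=120.550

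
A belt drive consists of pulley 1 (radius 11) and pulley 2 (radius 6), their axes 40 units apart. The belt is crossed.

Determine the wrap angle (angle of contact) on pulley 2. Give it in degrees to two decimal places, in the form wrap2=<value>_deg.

wrap2=230.30_deg

crossed belt: β = asin((r1+r2)/C) = asin(17/40) = 25.1507°
wrap1 = wrap2 = π + 2β = 230.3013°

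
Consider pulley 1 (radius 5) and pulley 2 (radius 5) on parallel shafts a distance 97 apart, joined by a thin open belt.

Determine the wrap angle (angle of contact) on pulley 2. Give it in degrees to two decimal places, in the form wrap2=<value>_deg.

wrap2=180.00_deg

open belt: β = asin((r2−r1)/C) = asin(0/97) = 0.0000°
wrap1 = π − 2β = 180.0000°
wrap2 = π + 2β = 180.0000°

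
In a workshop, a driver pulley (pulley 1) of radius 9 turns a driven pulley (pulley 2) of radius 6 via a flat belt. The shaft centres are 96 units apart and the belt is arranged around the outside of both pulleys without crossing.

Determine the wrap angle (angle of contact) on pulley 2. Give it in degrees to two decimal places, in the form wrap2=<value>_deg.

open belt: β = asin((r2−r1)/C) = asin(-3/96) = -1.7908°
wrap1 = π − 2β = 183.5816°
wrap2 = π + 2β = 176.4184°

wrap2=176.42_deg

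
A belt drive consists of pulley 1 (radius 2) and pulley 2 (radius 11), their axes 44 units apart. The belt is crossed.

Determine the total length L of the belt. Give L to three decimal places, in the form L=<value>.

L=132.710

crossed belt: β = asin((r1+r2)/C) = asin(13/44) = 17.1848°
wrap1 = wrap2 = π + 2β = 214.3696°
tangent length = C·cosβ = 42.0357
L = (r1+r2)·wrap + 2·C·cosβ = 13·3.7415 + 2·42.0357 = 132.7103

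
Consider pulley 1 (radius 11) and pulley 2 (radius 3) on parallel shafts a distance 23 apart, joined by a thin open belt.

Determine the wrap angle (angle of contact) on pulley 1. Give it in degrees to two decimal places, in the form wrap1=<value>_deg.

wrap1=220.71_deg

open belt: β = asin((r2−r1)/C) = asin(-8/23) = -20.3544°
wrap1 = π − 2β = 220.7088°
wrap2 = π + 2β = 139.2912°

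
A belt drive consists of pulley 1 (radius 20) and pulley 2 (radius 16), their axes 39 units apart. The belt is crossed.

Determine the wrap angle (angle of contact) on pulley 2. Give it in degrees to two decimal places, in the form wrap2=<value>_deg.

crossed belt: β = asin((r1+r2)/C) = asin(36/39) = 67.3801°
wrap1 = wrap2 = π + 2β = 314.7603°

wrap2=314.76_deg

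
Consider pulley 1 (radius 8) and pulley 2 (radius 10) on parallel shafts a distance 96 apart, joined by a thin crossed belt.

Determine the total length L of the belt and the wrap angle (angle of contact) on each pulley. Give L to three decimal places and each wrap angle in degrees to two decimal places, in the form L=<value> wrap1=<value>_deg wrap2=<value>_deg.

L=251.934 wrap1=201.61_deg wrap2=201.61_deg

crossed belt: β = asin((r1+r2)/C) = asin(18/96) = 10.8069°
wrap1 = wrap2 = π + 2β = 201.6138°
tangent length = C·cosβ = 94.2974
L = (r1+r2)·wrap + 2·C·cosβ = 18·3.5188 + 2·94.2974 = 251.9337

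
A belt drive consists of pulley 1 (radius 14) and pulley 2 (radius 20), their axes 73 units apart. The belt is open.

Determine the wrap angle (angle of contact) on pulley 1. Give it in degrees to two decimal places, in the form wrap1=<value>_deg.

open belt: β = asin((r2−r1)/C) = asin(6/73) = 4.7146°
wrap1 = π − 2β = 170.5709°
wrap2 = π + 2β = 189.4291°

wrap1=170.57_deg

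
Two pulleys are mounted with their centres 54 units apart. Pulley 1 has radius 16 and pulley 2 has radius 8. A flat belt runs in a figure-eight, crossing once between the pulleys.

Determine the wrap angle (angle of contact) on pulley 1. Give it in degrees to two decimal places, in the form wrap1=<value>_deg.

crossed belt: β = asin((r1+r2)/C) = asin(24/54) = 26.3878°
wrap1 = wrap2 = π + 2β = 232.7756°

wrap1=232.78_deg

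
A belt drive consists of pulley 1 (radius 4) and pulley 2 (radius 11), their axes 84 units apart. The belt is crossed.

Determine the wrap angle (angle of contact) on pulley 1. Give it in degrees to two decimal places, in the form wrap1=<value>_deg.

crossed belt: β = asin((r1+r2)/C) = asin(15/84) = 10.2866°
wrap1 = wrap2 = π + 2β = 200.5731°

wrap1=200.57_deg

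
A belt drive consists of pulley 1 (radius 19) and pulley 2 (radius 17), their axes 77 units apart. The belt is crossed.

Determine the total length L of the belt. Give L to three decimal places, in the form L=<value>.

crossed belt: β = asin((r1+r2)/C) = asin(36/77) = 27.8742°
wrap1 = wrap2 = π + 2β = 235.7485°
tangent length = C·cosβ = 68.0661
L = (r1+r2)·wrap + 2·C·cosβ = 36·4.1146 + 2·68.0661 = 284.2574

L=284.257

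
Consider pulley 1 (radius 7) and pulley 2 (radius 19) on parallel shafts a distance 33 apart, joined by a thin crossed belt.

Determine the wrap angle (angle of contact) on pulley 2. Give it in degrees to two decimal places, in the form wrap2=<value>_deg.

crossed belt: β = asin((r1+r2)/C) = asin(26/33) = 51.9877°
wrap1 = wrap2 = π + 2β = 283.9754°

wrap2=283.98_deg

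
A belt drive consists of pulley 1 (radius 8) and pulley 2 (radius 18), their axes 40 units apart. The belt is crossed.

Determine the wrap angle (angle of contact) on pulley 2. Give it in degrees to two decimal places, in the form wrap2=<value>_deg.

crossed belt: β = asin((r1+r2)/C) = asin(26/40) = 40.5416°
wrap1 = wrap2 = π + 2β = 261.0832°

wrap2=261.08_deg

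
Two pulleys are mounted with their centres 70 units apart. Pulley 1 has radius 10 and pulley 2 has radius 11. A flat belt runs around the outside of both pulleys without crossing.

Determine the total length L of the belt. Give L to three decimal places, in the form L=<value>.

L=205.988

open belt: β = asin((r2−r1)/C) = asin(1/70) = 0.8185°
wrap1 = π − 2β = 178.3629°
wrap2 = π + 2β = 181.6371°
tangent length = C·cosβ = 69.9929
L = r1·wrap1 + r2·wrap2 + 2·C·cosβ = 10·3.1130 + 11·3.1702 + 2·69.9929 = 205.9877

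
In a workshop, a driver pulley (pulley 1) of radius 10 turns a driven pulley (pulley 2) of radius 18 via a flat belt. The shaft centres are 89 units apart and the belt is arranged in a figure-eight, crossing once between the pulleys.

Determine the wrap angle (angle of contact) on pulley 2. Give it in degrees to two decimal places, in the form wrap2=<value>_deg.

crossed belt: β = asin((r1+r2)/C) = asin(28/89) = 18.3371°
wrap1 = wrap2 = π + 2β = 216.6741°

wrap2=216.67_deg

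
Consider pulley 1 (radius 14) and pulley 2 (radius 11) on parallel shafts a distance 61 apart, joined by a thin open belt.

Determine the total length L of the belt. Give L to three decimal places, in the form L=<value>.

open belt: β = asin((r2−r1)/C) = asin(-3/61) = -2.8190°
wrap1 = π − 2β = 185.6379°
wrap2 = π + 2β = 174.3621°
tangent length = C·cosβ = 60.9262
L = r1·wrap1 + r2·wrap2 + 2·C·cosβ = 14·3.2400 + 11·3.0432 + 2·60.9262 = 200.6874

L=200.687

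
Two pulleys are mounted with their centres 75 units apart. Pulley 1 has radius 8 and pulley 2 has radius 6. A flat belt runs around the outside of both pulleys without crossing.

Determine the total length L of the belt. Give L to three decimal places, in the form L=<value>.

L=194.036

open belt: β = asin((r2−r1)/C) = asin(-2/75) = -1.5281°
wrap1 = π − 2β = 183.0561°
wrap2 = π + 2β = 176.9439°
tangent length = C·cosβ = 74.9733
L = r1·wrap1 + r2·wrap2 + 2·C·cosβ = 8·3.1949 + 6·3.0883 + 2·74.9733 = 194.0356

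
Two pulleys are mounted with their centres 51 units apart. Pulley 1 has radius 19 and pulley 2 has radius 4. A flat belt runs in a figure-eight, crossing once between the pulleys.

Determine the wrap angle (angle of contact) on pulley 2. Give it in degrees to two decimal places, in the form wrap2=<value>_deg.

crossed belt: β = asin((r1+r2)/C) = asin(23/51) = 26.8066°
wrap1 = wrap2 = π + 2β = 233.6132°

wrap2=233.61_deg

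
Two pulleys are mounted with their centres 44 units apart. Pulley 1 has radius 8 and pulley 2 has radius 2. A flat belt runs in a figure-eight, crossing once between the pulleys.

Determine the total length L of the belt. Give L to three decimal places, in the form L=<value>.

L=121.699

crossed belt: β = asin((r1+r2)/C) = asin(10/44) = 13.1366°
wrap1 = wrap2 = π + 2β = 206.2731°
tangent length = C·cosβ = 42.8486
L = (r1+r2)·wrap + 2·C·cosβ = 10·3.6001 + 2·42.8486 = 121.6986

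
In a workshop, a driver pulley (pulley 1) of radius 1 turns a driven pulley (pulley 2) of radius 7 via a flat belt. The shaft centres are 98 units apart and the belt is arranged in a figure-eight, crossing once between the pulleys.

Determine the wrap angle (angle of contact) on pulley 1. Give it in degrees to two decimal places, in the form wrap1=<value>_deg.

crossed belt: β = asin((r1+r2)/C) = asin(8/98) = 4.6824°
wrap1 = wrap2 = π + 2β = 189.3648°

wrap1=189.36_deg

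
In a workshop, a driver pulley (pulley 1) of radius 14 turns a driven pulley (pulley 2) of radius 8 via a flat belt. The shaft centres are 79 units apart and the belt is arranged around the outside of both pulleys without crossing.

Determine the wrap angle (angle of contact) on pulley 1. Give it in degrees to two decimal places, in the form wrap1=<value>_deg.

open belt: β = asin((r2−r1)/C) = asin(-6/79) = -4.3558°
wrap1 = π − 2β = 188.7115°
wrap2 = π + 2β = 171.2885°

wrap1=188.71_deg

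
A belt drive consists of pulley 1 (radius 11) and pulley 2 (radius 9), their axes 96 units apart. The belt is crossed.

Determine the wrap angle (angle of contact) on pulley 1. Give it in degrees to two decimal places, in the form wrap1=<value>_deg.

wrap1=204.05_deg

crossed belt: β = asin((r1+r2)/C) = asin(20/96) = 12.0247°
wrap1 = wrap2 = π + 2β = 204.0494°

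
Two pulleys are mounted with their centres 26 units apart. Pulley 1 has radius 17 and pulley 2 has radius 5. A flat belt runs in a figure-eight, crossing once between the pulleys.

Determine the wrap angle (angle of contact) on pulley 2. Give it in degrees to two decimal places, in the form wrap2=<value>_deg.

wrap2=295.59_deg

crossed belt: β = asin((r1+r2)/C) = asin(22/26) = 57.7958°
wrap1 = wrap2 = π + 2β = 295.5915°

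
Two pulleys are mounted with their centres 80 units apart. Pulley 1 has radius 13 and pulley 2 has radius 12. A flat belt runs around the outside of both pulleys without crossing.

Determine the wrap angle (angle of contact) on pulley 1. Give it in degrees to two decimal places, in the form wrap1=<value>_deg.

open belt: β = asin((r2−r1)/C) = asin(-1/80) = -0.7162°
wrap1 = π − 2β = 181.4324°
wrap2 = π + 2β = 178.5676°

wrap1=181.43_deg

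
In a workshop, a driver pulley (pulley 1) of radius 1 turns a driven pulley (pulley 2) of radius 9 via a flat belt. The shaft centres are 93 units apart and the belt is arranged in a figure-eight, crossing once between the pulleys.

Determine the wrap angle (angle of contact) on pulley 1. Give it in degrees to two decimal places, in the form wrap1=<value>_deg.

wrap1=192.35_deg

crossed belt: β = asin((r1+r2)/C) = asin(10/93) = 6.1728°
wrap1 = wrap2 = π + 2β = 192.3455°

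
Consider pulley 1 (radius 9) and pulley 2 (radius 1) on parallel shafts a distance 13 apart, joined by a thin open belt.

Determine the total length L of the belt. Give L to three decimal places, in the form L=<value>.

open belt: β = asin((r2−r1)/C) = asin(-8/13) = -37.9799°
wrap1 = π − 2β = 255.9597°
wrap2 = π + 2β = 104.0403°
tangent length = C·cosβ = 10.2470
L = r1·wrap1 + r2·wrap2 + 2·C·cosβ = 9·4.4673 + 1·1.8158 + 2·10.2470 = 62.5158

L=62.516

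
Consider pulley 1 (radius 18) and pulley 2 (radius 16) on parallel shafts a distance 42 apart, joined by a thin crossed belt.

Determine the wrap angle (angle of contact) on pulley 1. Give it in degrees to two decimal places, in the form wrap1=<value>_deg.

wrap1=288.10_deg

crossed belt: β = asin((r1+r2)/C) = asin(34/42) = 54.0494°
wrap1 = wrap2 = π + 2β = 288.0989°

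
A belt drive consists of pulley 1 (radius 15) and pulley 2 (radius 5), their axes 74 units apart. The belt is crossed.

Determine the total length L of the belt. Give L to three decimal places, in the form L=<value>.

L=216.271

crossed belt: β = asin((r1+r2)/C) = asin(20/74) = 15.6804°
wrap1 = wrap2 = π + 2β = 211.3607°
tangent length = C·cosβ = 71.2461
L = (r1+r2)·wrap + 2·C·cosβ = 20·3.6889 + 2·71.2461 = 216.2709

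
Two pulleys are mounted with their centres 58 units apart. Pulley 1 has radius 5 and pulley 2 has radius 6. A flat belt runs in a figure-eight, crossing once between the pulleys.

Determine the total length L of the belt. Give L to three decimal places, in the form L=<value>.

crossed belt: β = asin((r1+r2)/C) = asin(11/58) = 10.9327°
wrap1 = wrap2 = π + 2β = 201.8653°
tangent length = C·cosβ = 56.9473
L = (r1+r2)·wrap + 2·C·cosβ = 11·3.5232 + 2·56.9473 = 152.6500

L=152.650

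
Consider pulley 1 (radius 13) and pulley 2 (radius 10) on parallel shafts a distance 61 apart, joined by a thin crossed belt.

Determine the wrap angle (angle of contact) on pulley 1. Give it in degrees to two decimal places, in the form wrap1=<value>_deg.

wrap1=224.30_deg

crossed belt: β = asin((r1+r2)/C) = asin(23/61) = 22.1510°
wrap1 = wrap2 = π + 2β = 224.3020°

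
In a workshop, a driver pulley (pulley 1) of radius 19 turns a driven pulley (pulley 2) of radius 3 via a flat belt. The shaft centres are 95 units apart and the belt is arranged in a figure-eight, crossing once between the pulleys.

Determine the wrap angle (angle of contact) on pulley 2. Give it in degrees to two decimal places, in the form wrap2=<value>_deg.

crossed belt: β = asin((r1+r2)/C) = asin(22/95) = 13.3900°
wrap1 = wrap2 = π + 2β = 206.7801°

wrap2=206.78_deg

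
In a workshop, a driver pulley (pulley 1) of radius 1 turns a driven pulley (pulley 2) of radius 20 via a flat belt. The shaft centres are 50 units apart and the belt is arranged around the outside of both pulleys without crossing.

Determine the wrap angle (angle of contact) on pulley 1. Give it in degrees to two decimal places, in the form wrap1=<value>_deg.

open belt: β = asin((r2−r1)/C) = asin(19/50) = 22.3337°
wrap1 = π − 2β = 135.3326°
wrap2 = π + 2β = 224.6674°

wrap1=135.33_deg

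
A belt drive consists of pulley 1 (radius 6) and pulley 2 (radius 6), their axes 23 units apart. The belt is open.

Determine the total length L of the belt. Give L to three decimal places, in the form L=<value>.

open belt: β = asin((r2−r1)/C) = asin(0/23) = 0.0000°
wrap1 = π − 2β = 180.0000°
wrap2 = π + 2β = 180.0000°
tangent length = C·cosβ = 23.0000
L = r1·wrap1 + r2·wrap2 + 2·C·cosβ = 6·3.1416 + 6·3.1416 + 2·23.0000 = 83.6991

L=83.699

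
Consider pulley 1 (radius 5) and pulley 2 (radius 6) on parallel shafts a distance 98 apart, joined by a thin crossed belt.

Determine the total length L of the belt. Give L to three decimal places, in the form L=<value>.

crossed belt: β = asin((r1+r2)/C) = asin(11/98) = 6.4447°
wrap1 = wrap2 = π + 2β = 192.8895°
tangent length = C·cosβ = 97.3807
L = (r1+r2)·wrap + 2·C·cosβ = 11·3.3666 + 2·97.3807 = 231.7935

L=231.794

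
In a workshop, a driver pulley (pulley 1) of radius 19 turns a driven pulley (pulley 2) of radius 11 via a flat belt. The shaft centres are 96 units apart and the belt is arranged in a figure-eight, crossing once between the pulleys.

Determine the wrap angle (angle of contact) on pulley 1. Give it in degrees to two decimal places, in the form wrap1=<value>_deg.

wrap1=216.42_deg

crossed belt: β = asin((r1+r2)/C) = asin(30/96) = 18.2100°
wrap1 = wrap2 = π + 2β = 216.4199°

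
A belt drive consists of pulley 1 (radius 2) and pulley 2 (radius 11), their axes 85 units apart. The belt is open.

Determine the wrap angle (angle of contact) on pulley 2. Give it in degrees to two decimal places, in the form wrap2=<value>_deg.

open belt: β = asin((r2−r1)/C) = asin(9/85) = 6.0780°
wrap1 = π − 2β = 167.8440°
wrap2 = π + 2β = 192.1560°

wrap2=192.16_deg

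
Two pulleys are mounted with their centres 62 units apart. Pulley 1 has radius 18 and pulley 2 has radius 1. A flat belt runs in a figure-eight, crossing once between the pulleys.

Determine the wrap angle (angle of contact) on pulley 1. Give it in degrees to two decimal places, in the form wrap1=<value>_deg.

crossed belt: β = asin((r1+r2)/C) = asin(19/62) = 17.8455°
wrap1 = wrap2 = π + 2β = 215.6910°

wrap1=215.69_deg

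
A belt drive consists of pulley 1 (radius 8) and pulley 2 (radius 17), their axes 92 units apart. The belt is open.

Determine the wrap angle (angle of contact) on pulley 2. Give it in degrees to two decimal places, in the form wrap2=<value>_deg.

open belt: β = asin((r2−r1)/C) = asin(9/92) = 5.6140°
wrap1 = π − 2β = 168.7720°
wrap2 = π + 2β = 191.2280°

wrap2=191.23_deg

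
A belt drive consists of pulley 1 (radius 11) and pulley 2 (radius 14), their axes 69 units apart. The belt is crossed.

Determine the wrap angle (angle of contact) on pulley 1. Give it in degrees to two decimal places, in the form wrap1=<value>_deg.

wrap1=222.49_deg

crossed belt: β = asin((r1+r2)/C) = asin(25/69) = 21.2427°
wrap1 = wrap2 = π + 2β = 222.4853°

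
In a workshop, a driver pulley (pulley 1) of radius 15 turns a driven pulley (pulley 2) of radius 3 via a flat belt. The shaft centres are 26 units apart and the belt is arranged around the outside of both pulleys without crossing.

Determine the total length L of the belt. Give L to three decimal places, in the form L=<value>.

open belt: β = asin((r2−r1)/C) = asin(-12/26) = -27.4864°
wrap1 = π − 2β = 234.9729°
wrap2 = π + 2β = 125.0271°
tangent length = C·cosβ = 23.0651
L = r1·wrap1 + r2·wrap2 + 2·C·cosβ = 15·4.1010 + 3·2.1821 + 2·23.0651 = 114.1924

L=114.192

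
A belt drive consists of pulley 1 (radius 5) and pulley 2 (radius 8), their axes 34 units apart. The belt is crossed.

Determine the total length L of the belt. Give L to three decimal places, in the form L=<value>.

crossed belt: β = asin((r1+r2)/C) = asin(13/34) = 22.4795°
wrap1 = wrap2 = π + 2β = 224.9590°
tangent length = C·cosβ = 31.4166
L = (r1+r2)·wrap + 2·C·cosβ = 13·3.9263 + 2·31.4166 = 113.8747

L=113.875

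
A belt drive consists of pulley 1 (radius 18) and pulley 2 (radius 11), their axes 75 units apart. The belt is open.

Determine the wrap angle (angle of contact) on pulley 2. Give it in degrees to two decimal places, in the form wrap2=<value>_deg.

wrap2=169.29_deg

open belt: β = asin((r2−r1)/C) = asin(-7/75) = -5.3554°
wrap1 = π − 2β = 190.7108°
wrap2 = π + 2β = 169.2892°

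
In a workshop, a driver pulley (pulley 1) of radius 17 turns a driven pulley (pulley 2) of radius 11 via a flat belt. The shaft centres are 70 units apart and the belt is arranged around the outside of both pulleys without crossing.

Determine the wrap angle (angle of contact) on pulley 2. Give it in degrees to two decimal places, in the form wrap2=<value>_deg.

wrap2=170.17_deg

open belt: β = asin((r2−r1)/C) = asin(-6/70) = -4.9171°
wrap1 = π − 2β = 189.8342°
wrap2 = π + 2β = 170.1658°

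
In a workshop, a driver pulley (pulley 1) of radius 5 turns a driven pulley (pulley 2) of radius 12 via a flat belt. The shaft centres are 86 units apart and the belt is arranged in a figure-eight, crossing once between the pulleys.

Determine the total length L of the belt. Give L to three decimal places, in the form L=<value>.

L=228.779

crossed belt: β = asin((r1+r2)/C) = asin(17/86) = 11.4010°
wrap1 = wrap2 = π + 2β = 202.8020°
tangent length = C·cosβ = 84.3030
L = (r1+r2)·wrap + 2·C·cosβ = 17·3.5396 + 2·84.3030 = 228.7786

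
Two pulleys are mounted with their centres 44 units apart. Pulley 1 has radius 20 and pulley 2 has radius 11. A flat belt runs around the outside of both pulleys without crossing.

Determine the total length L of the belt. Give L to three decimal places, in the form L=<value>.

L=187.237

open belt: β = asin((r2−r1)/C) = asin(-9/44) = -11.8029°
wrap1 = π − 2β = 203.6058°
wrap2 = π + 2β = 156.3942°
tangent length = C·cosβ = 43.0697
L = r1·wrap1 + r2·wrap2 + 2·C·cosβ = 20·3.5536 + 11·2.7296 + 2·43.0697 = 187.2368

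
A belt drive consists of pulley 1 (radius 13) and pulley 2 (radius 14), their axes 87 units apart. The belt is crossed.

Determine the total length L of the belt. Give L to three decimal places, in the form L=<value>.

L=267.272

crossed belt: β = asin((r1+r2)/C) = asin(27/87) = 18.0800°
wrap1 = wrap2 = π + 2β = 216.1600°
tangent length = C·cosβ = 82.7043
L = (r1+r2)·wrap + 2·C·cosβ = 27·3.7727 + 2·82.7043 = 267.2716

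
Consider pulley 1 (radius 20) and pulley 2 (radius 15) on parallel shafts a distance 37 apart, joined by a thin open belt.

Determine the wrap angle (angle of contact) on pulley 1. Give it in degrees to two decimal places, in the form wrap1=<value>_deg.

wrap1=195.53_deg

open belt: β = asin((r2−r1)/C) = asin(-5/37) = -7.7664°
wrap1 = π − 2β = 195.5329°
wrap2 = π + 2β = 164.4671°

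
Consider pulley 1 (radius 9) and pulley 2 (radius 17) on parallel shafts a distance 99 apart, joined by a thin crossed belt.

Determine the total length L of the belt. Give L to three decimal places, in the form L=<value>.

L=286.550

crossed belt: β = asin((r1+r2)/C) = asin(26/99) = 15.2260°
wrap1 = wrap2 = π + 2β = 210.4519°
tangent length = C·cosβ = 95.5249
L = (r1+r2)·wrap + 2·C·cosβ = 26·3.6731 + 2·95.5249 = 286.5498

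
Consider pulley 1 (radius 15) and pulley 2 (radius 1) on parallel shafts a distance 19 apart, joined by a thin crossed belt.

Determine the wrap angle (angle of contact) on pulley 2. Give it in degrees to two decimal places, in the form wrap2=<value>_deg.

wrap2=294.73_deg

crossed belt: β = asin((r1+r2)/C) = asin(16/19) = 57.3631°
wrap1 = wrap2 = π + 2β = 294.7262°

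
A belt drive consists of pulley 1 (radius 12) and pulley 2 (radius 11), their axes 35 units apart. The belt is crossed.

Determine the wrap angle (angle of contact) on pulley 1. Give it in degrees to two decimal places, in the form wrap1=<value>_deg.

wrap1=262.16_deg

crossed belt: β = asin((r1+r2)/C) = asin(23/35) = 41.0823°
wrap1 = wrap2 = π + 2β = 262.1647°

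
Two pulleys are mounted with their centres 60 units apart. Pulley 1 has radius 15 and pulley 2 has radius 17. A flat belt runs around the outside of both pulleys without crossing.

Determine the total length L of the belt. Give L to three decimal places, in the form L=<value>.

open belt: β = asin((r2−r1)/C) = asin(2/60) = 1.9102°
wrap1 = π − 2β = 176.1796°
wrap2 = π + 2β = 183.8204°
tangent length = C·cosβ = 59.9667
L = r1·wrap1 + r2·wrap2 + 2·C·cosβ = 15·3.0749 + 17·3.2083 + 2·59.9667 = 220.5976

L=220.598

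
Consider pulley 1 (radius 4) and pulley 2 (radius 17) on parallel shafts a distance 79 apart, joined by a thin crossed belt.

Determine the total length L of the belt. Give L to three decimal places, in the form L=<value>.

L=229.589

crossed belt: β = asin((r1+r2)/C) = asin(21/79) = 15.4158°
wrap1 = wrap2 = π + 2β = 210.8317°
tangent length = C·cosβ = 76.1577
L = (r1+r2)·wrap + 2·C·cosβ = 21·3.6797 + 2·76.1577 = 229.5893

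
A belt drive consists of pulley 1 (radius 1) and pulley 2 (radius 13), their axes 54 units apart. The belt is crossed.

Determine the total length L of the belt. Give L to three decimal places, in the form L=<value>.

L=155.633

crossed belt: β = asin((r1+r2)/C) = asin(14/54) = 15.0261°
wrap1 = wrap2 = π + 2β = 210.0522°
tangent length = C·cosβ = 52.1536
L = (r1+r2)·wrap + 2·C·cosβ = 14·3.6661 + 2·52.1536 = 155.6327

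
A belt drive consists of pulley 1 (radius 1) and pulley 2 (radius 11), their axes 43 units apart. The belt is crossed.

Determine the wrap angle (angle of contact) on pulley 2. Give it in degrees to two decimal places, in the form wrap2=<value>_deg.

crossed belt: β = asin((r1+r2)/C) = asin(12/43) = 16.2047°
wrap1 = wrap2 = π + 2β = 212.4094°

wrap2=212.41_deg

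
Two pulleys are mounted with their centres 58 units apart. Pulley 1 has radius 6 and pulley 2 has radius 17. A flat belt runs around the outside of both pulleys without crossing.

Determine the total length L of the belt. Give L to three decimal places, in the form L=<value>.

open belt: β = asin((r2−r1)/C) = asin(11/58) = 10.9327°
wrap1 = π − 2β = 158.1347°
wrap2 = π + 2β = 201.8653°
tangent length = C·cosβ = 56.9473
L = r1·wrap1 + r2·wrap2 + 2·C·cosβ = 6·2.7600 + 17·3.5232 + 2·56.9473 = 190.3492

L=190.349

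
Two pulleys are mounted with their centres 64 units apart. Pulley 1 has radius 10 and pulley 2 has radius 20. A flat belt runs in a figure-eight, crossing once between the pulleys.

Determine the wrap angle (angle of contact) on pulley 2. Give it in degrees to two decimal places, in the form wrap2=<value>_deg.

wrap2=235.91_deg

crossed belt: β = asin((r1+r2)/C) = asin(30/64) = 27.9532°
wrap1 = wrap2 = π + 2β = 235.9064°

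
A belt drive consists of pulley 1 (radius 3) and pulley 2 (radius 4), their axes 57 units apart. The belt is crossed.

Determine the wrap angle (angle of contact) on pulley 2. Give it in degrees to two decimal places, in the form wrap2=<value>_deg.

wrap2=194.11_deg

crossed belt: β = asin((r1+r2)/C) = asin(7/57) = 7.0541°
wrap1 = wrap2 = π + 2β = 194.1083°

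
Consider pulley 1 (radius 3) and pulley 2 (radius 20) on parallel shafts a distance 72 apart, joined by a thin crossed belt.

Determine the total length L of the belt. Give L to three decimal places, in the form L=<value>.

L=223.668

crossed belt: β = asin((r1+r2)/C) = asin(23/72) = 18.6293°
wrap1 = wrap2 = π + 2β = 217.2587°
tangent length = C·cosβ = 68.2276
L = (r1+r2)·wrap + 2·C·cosβ = 23·3.7919 + 2·68.2276 = 223.6683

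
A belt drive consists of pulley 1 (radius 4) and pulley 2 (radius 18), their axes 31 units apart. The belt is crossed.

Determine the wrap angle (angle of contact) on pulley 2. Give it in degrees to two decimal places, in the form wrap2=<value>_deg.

wrap2=270.42_deg

crossed belt: β = asin((r1+r2)/C) = asin(22/31) = 45.2087°
wrap1 = wrap2 = π + 2β = 270.4174°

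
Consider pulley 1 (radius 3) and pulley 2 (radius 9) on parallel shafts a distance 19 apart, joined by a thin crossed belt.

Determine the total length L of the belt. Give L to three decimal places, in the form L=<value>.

crossed belt: β = asin((r1+r2)/C) = asin(12/19) = 39.1667°
wrap1 = wrap2 = π + 2β = 258.3334°
tangent length = C·cosβ = 14.7309
L = (r1+r2)·wrap + 2·C·cosβ = 12·4.5088 + 2·14.7309 = 83.5671

L=83.567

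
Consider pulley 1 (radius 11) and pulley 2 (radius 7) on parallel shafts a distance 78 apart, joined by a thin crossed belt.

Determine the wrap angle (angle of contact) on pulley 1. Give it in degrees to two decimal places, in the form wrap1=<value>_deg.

crossed belt: β = asin((r1+r2)/C) = asin(18/78) = 13.3424°
wrap1 = wrap2 = π + 2β = 206.6847°

wrap1=206.68_deg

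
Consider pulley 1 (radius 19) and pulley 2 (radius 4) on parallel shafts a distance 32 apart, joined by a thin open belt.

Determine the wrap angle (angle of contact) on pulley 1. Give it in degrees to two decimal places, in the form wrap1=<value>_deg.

open belt: β = asin((r2−r1)/C) = asin(-15/32) = -27.9532°
wrap1 = π − 2β = 235.9064°
wrap2 = π + 2β = 124.0936°

wrap1=235.91_deg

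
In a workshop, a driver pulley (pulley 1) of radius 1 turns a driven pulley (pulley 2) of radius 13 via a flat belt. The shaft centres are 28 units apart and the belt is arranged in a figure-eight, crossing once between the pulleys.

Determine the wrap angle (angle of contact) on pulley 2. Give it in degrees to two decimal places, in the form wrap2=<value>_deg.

wrap2=240.00_deg

crossed belt: β = asin((r1+r2)/C) = asin(14/28) = 30.0000°
wrap1 = wrap2 = π + 2β = 240.0000°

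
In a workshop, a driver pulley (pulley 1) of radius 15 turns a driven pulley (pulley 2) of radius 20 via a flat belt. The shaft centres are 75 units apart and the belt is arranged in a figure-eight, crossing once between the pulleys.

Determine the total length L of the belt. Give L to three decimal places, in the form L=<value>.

L=276.607

crossed belt: β = asin((r1+r2)/C) = asin(35/75) = 27.8181°
wrap1 = wrap2 = π + 2β = 235.6363°
tangent length = C·cosβ = 66.3325
L = (r1+r2)·wrap + 2·C·cosβ = 35·4.1126 + 2·66.3325 = 276.6070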